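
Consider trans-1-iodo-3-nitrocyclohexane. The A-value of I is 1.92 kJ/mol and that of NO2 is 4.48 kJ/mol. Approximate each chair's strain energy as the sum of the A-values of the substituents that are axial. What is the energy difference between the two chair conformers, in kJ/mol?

C1 and C3 have the same parity, so for the trans isomer the two substituents are one axial and one equatorial in each chair.
Chair I (iodo axial, nitro equatorial): E = 1.92 kJ/mol.
Chair II (iodo equatorial, nitro axial): E = 4.48 kJ/mol.
ΔE = 4.48 − 1.92 = 2.56 kJ/mol; chair I is more stable.

2.56 kJ/mol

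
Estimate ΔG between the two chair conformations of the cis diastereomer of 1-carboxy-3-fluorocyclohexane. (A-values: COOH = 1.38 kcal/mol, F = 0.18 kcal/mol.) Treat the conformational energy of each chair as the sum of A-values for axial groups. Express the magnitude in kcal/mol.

1.56 kcal/mol

C1 and C3 have the same parity, so for the cis isomer the two substituents are e,e in one chair and a,a in the other.
Chair I (carboxyl axial, fluoro axial): E = 1.56 kcal/mol.
Chair II (carboxyl equatorial, fluoro equatorial): E = 0.00 kcal/mol.
ΔE = 1.56 − 0.00 = 1.56 kcal/mol; chair II is more stable.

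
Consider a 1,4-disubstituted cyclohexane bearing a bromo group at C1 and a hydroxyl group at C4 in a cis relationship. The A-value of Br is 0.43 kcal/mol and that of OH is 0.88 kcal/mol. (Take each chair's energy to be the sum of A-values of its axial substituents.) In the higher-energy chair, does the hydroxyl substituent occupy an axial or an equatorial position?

axial

C1 and C4 have opposite parity, so for the cis isomer the two substituents are one axial and one equatorial in each chair.
Chair I (bromo axial, hydroxyl equatorial): E = 0.43 kcal/mol.
Chair II (bromo equatorial, hydroxyl axial): E = 0.88 kcal/mol.
Chair II is the less stable (higher-energy) conformer, and in that chair the hydroxyl group is axial.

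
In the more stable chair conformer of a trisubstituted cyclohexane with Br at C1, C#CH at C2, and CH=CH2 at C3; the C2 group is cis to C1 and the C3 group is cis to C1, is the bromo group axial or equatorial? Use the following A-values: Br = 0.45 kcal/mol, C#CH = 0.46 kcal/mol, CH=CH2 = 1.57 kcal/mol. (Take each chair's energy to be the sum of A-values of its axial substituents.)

equatorial

Chair I (bromo axial, ethynyl equatorial, vinyl axial): E = 2.02 kcal/mol.
Chair II (bromo equatorial, ethynyl axial, vinyl equatorial): E = 0.46 kcal/mol.
Chair II is the more stable (lower-energy) conformer, and in that chair the bromo group is equatorial.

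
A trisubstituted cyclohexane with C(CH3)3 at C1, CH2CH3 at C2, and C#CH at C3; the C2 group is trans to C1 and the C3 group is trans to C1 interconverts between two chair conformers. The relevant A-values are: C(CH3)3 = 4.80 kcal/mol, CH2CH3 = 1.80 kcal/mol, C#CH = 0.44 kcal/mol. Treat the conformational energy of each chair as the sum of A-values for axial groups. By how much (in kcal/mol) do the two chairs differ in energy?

6.16 kcal/mol

Chair I (tert-butyl axial, ethyl axial, ethynyl equatorial): E = 6.60 kcal/mol.
Chair II (tert-butyl equatorial, ethyl equatorial, ethynyl axial): E = 0.44 kcal/mol.
ΔE = 6.60 − 0.44 = 6.16 kcal/mol; chair II is more stable.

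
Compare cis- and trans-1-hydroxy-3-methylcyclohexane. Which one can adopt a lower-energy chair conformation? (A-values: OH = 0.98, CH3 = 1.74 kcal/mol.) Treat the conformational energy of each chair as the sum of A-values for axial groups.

cis

At 1,3 positions (parity same): cis → (e,e or a,a); trans → (a,e or e,a).
Best chair for cis: E = 0.00 kcal/mol; best chair for trans: E = 0.98 kcal/mol.
The cis isomer is lower by 0.98 kcal/mol.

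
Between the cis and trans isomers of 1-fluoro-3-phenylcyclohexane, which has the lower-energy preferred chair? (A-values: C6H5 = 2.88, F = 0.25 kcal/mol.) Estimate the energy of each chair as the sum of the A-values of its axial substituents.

cis

At 1,3 positions (parity same): cis → (e,e or a,a); trans → (a,e or e,a).
Best chair for cis: E = 0.00 kcal/mol; best chair for trans: E = 0.25 kcal/mol.
The cis isomer is lower by 0.25 kcal/mol.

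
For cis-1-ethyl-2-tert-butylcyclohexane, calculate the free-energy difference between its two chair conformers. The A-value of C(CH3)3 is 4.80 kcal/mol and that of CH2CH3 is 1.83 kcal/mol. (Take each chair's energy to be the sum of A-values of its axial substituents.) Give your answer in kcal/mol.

2.97 kcal/mol

C1 and C2 have opposite parity, so for the cis isomer the two substituents are one axial and one equatorial in each chair.
Chair I (tert-butyl axial, ethyl equatorial): E = 4.80 kcal/mol.
Chair II (tert-butyl equatorial, ethyl axial): E = 1.83 kcal/mol.
ΔE = 4.80 − 1.83 = 2.97 kcal/mol; chair II is more stable.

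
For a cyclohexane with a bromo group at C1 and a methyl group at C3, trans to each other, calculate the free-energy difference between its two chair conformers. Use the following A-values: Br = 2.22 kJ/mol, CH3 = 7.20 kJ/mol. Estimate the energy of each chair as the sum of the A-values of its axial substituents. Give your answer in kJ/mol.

C1 and C3 have the same parity, so for the trans isomer the two substituents are one axial and one equatorial in each chair.
Chair I (bromo axial, methyl equatorial): E = 2.22 kJ/mol.
Chair II (bromo equatorial, methyl axial): E = 7.20 kJ/mol.
ΔE = 7.20 − 2.22 = 4.98 kJ/mol; chair I is more stable.

4.98 kJ/mol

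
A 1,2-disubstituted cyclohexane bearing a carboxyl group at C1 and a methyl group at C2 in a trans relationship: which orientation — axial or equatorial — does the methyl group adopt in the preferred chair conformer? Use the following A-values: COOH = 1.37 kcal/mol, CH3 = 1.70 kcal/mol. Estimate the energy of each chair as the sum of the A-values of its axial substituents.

equatorial

C1 and C2 have opposite parity, so for the trans isomer the two substituents are e,e in one chair and a,a in the other.
Chair I (carboxyl axial, methyl axial): E = 3.07 kcal/mol.
Chair II (carboxyl equatorial, methyl equatorial): E = 0.00 kcal/mol.
Chair II is the more stable (lower-energy) conformer, and in that chair the methyl group is equatorial.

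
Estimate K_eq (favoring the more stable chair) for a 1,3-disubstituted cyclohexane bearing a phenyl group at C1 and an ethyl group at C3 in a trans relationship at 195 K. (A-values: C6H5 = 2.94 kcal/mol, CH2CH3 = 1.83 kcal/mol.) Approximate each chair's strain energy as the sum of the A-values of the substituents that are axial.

C1 and C3 have the same parity, so for the trans isomer the two substituents are one axial and one equatorial in each chair.
Chair I (phenyl axial, ethyl equatorial): E = 2.94 kcal/mol; chair II (phenyl equatorial, ethyl axial): E = 1.83 kcal/mol.
ΔG = 1.11 kcal/mol between the two chairs.
K = exp(ΔG/RT) with R = 1.987×10⁻³ kcal mol⁻¹ K⁻¹ and T = 195 K gives K ≈ 17.5.

K ≈ 17.5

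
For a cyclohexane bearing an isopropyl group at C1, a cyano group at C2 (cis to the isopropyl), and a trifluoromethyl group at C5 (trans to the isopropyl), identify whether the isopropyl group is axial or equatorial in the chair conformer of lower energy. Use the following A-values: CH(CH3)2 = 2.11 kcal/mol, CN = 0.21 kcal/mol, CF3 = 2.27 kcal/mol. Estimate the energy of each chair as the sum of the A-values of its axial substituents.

Chair I (isopropyl axial, cyano equatorial, trifluoromethyl equatorial): E = 2.11 kcal/mol.
Chair II (isopropyl equatorial, cyano axial, trifluoromethyl axial): E = 2.48 kcal/mol.
Chair I is the more stable (lower-energy) conformer, and in that chair the isopropyl group is axial.

axial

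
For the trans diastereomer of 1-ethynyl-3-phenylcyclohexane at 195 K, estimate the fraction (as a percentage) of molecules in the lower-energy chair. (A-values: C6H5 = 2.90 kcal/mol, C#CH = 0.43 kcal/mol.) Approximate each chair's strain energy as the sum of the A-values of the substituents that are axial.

99.8%

C1 and C3 have the same parity, so for the trans isomer the two substituents are one axial and one equatorial in each chair.
Chair I (phenyl axial, ethynyl equatorial): E = 2.90 kcal/mol; chair II (phenyl equatorial, ethynyl axial): E = 0.43 kcal/mol.
ΔG = 2.47 kcal/mol between the two chairs.
K = exp(ΔG/RT) with R = 1.987×10⁻³ kcal mol⁻¹ K⁻¹ and T = 195 K gives K ≈ 587.
Fraction in the lower-energy chair = K/(K+1) = 99.8%.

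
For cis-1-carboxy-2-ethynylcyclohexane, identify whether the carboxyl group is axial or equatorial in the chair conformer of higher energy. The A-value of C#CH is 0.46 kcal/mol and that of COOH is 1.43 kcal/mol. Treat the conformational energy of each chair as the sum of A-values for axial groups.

axial

C1 and C2 have opposite parity, so for the cis isomer the two substituents are one axial and one equatorial in each chair.
Chair I (ethynyl axial, carboxyl equatorial): E = 0.46 kcal/mol.
Chair II (ethynyl equatorial, carboxyl axial): E = 1.43 kcal/mol.
Chair II is the less stable (higher-energy) conformer, and in that chair the carboxyl group is axial.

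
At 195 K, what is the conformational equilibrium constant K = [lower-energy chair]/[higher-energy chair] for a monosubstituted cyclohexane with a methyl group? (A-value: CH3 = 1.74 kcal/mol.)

One chair has the methyl group axial (E = 1.74 kcal/mol) and the other has it equatorial (E = 0).
ΔG = 1.74 kcal/mol between the two chairs.
K = exp(ΔG/RT) with R = 1.987×10⁻³ kcal mol⁻¹ K⁻¹ and T = 195 K gives K ≈ 89.2.

K ≈ 89.2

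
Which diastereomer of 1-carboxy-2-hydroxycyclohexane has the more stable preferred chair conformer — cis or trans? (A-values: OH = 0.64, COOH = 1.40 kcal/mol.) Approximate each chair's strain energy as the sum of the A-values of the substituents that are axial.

trans

At 1,2 positions (parity opposite): cis → (a,e or e,a); trans → (e,e or a,a).
Best chair for cis: E = 0.64 kcal/mol; best chair for trans: E = 0.00 kcal/mol.
The trans isomer is lower by 0.64 kcal/mol.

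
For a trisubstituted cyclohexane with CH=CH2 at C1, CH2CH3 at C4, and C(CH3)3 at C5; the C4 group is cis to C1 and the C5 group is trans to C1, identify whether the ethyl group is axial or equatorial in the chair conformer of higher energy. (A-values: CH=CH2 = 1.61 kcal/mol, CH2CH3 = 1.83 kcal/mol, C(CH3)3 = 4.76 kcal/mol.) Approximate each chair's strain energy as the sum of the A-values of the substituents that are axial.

Chair I (vinyl axial, ethyl equatorial, tert-butyl equatorial): E = 1.61 kcal/mol.
Chair II (vinyl equatorial, ethyl axial, tert-butyl axial): E = 6.59 kcal/mol.
Chair II is the less stable (higher-energy) conformer, and in that chair the ethyl group is axial.

axial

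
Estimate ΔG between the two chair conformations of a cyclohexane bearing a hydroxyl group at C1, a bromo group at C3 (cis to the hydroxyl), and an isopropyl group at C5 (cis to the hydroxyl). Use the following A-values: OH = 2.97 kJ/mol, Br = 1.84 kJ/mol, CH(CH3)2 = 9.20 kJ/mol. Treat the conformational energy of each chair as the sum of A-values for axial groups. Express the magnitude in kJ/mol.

Chair I (hydroxyl axial, bromo axial, isopropyl axial): E = 14.01 kJ/mol.
Chair II (hydroxyl equatorial, bromo equatorial, isopropyl equatorial): E = 0.00 kJ/mol.
ΔE = 14.01 − 0.00 = 14.01 kJ/mol; chair II is more stable.

14.01 kJ/mol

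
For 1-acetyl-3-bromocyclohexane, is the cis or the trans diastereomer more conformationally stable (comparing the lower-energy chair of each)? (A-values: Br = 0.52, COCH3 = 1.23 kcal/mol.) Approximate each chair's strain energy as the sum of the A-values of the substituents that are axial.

cis

At 1,3 positions (parity same): cis → (e,e or a,a); trans → (a,e or e,a).
Best chair for cis: E = 0.00 kcal/mol; best chair for trans: E = 0.52 kcal/mol.
The cis isomer is lower by 0.52 kcal/mol.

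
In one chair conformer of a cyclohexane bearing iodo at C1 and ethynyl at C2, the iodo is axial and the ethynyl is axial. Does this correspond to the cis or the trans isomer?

C1 and C2 have opposite parity, so their axial bonds point in opposite directions.
With opposite-parity carbons, two substituents on the same face are one axial and one equatorial; opposite faces give both axial or both equatorial.
Here the groups are axial/axial → opposite face → trans.

trans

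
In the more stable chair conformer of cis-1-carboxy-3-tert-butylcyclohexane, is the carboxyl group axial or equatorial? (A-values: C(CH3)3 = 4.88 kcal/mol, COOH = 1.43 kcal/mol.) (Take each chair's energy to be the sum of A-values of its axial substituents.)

equatorial

C1 and C3 have the same parity, so for the cis isomer the two substituents are e,e in one chair and a,a in the other.
Chair I (tert-butyl axial, carboxyl axial): E = 6.31 kcal/mol.
Chair II (tert-butyl equatorial, carboxyl equatorial): E = 0.00 kcal/mol.
Chair II is the more stable (lower-energy) conformer, and in that chair the carboxyl group is equatorial.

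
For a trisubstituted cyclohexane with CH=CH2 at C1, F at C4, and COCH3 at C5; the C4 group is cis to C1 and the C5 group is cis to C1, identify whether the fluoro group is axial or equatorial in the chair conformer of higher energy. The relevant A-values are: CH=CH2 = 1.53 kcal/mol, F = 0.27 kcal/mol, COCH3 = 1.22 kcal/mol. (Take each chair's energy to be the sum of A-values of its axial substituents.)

equatorial

Chair I (vinyl axial, fluoro equatorial, acetyl axial): E = 2.75 kcal/mol.
Chair II (vinyl equatorial, fluoro axial, acetyl equatorial): E = 0.27 kcal/mol.
Chair I is the less stable (higher-energy) conformer, and in that chair the fluoro group is equatorial.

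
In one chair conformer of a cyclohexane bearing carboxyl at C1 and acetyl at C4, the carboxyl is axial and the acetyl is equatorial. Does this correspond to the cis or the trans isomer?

cis

C1 and C4 have opposite parity, so their axial bonds point in opposite directions.
With opposite-parity carbons, two substituents on the same face are one axial and one equatorial; opposite faces give both axial or both equatorial.
Here the groups are axial/equatorial → same face → cis.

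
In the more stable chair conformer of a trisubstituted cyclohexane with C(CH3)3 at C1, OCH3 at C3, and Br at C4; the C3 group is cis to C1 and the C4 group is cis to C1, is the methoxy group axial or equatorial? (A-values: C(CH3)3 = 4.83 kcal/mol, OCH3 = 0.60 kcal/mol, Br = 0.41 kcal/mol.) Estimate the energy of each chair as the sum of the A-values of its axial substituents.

Chair I (tert-butyl axial, methoxy axial, bromo equatorial): E = 5.43 kcal/mol.
Chair II (tert-butyl equatorial, methoxy equatorial, bromo axial): E = 0.41 kcal/mol.
Chair II is the more stable (lower-energy) conformer, and in that chair the methoxy group is equatorial.

equatorial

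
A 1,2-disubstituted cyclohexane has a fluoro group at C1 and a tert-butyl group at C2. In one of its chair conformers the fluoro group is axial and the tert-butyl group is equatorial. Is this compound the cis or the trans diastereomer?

C1 and C2 have opposite parity, so their axial bonds point in opposite directions.
With opposite-parity carbons, two substituents on the same face are one axial and one equatorial; opposite faces give both axial or both equatorial.
Here the groups are axial/equatorial → same face → cis.

cis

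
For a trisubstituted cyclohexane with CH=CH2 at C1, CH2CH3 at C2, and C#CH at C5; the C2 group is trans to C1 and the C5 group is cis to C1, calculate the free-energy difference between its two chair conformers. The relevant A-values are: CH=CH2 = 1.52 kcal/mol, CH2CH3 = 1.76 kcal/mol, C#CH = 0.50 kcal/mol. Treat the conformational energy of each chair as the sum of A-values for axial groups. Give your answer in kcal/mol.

3.78 kcal/mol

Chair I (vinyl axial, ethyl axial, ethynyl axial): E = 3.78 kcal/mol.
Chair II (vinyl equatorial, ethyl equatorial, ethynyl equatorial): E = 0.00 kcal/mol.
ΔE = 3.78 − 0.00 = 3.78 kcal/mol; chair II is more stable.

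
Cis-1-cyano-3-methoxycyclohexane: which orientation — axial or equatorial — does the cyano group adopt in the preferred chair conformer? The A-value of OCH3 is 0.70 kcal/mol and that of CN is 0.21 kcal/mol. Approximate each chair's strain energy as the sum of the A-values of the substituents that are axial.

equatorial

C1 and C3 have the same parity, so for the cis isomer the two substituents are e,e in one chair and a,a in the other.
Chair I (methoxy axial, cyano axial): E = 0.91 kcal/mol.
Chair II (methoxy equatorial, cyano equatorial): E = 0.00 kcal/mol.
Chair II is the more stable (lower-energy) conformer, and in that chair the cyano group is equatorial.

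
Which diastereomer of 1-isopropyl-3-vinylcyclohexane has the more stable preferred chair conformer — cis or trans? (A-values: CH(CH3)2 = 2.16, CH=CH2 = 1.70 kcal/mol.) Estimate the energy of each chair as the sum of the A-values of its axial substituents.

At 1,3 positions (parity same): cis → (e,e or a,a); trans → (a,e or e,a).
Best chair for cis: E = 0.00 kcal/mol; best chair for trans: E = 1.70 kcal/mol.
The cis isomer is lower by 1.70 kcal/mol.

cis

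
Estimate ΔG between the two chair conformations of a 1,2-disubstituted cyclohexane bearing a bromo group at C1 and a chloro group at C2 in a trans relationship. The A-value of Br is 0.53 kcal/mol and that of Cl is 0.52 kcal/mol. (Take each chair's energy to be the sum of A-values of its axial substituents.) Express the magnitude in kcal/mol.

1.05 kcal/mol

C1 and C2 have opposite parity, so for the trans isomer the two substituents are e,e in one chair and a,a in the other.
Chair I (bromo axial, chloro axial): E = 1.05 kcal/mol.
Chair II (bromo equatorial, chloro equatorial): E = 0.00 kcal/mol.
ΔE = 1.05 − 0.00 = 1.05 kcal/mol; chair II is more stable.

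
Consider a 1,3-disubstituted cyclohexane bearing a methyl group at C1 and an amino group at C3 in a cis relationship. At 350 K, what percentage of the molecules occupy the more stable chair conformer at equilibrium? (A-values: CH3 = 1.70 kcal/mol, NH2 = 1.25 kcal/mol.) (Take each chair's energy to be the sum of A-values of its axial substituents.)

98.6%

C1 and C3 have the same parity, so for the cis isomer the two substituents are e,e in one chair and a,a in the other.
Chair I (methyl axial, amino axial): E = 2.95 kcal/mol; chair II (methyl equatorial, amino equatorial): E = 0.00 kcal/mol.
ΔG = 2.95 kcal/mol between the two chairs.
K = exp(ΔG/RT) with R = 1.987×10⁻³ kcal mol⁻¹ K⁻¹ and T = 350 K gives K ≈ 69.5.
Fraction in the lower-energy chair = K/(K+1) = 98.6%.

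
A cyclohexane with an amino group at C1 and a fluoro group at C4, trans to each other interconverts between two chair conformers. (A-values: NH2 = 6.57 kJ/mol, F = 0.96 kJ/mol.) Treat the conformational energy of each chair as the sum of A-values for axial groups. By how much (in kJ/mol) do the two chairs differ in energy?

C1 and C4 have opposite parity, so for the trans isomer the two substituents are e,e in one chair and a,a in the other.
Chair I (amino axial, fluoro axial): E = 7.53 kJ/mol.
Chair II (amino equatorial, fluoro equatorial): E = 0.00 kJ/mol.
ΔE = 7.53 − 0.00 = 7.53 kJ/mol; chair II is more stable.

7.53 kJ/mol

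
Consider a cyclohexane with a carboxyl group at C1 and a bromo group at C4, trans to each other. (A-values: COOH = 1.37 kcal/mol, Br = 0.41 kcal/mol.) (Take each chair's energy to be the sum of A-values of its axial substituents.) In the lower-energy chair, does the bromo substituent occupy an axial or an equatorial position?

C1 and C4 have opposite parity, so for the trans isomer the two substituents are e,e in one chair and a,a in the other.
Chair I (carboxyl axial, bromo axial): E = 1.78 kcal/mol.
Chair II (carboxyl equatorial, bromo equatorial): E = 0.00 kcal/mol.
Chair II is the more stable (lower-energy) conformer, and in that chair the bromo group is equatorial.

equatorial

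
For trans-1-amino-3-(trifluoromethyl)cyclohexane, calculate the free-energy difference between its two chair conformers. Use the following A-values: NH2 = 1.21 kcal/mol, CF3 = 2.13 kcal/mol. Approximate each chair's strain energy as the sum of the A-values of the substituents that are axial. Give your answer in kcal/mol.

0.92 kcal/mol

C1 and C3 have the same parity, so for the trans isomer the two substituents are one axial and one equatorial in each chair.
Chair I (amino axial, trifluoromethyl equatorial): E = 1.21 kcal/mol.
Chair II (amino equatorial, trifluoromethyl axial): E = 2.13 kcal/mol.
ΔE = 2.13 − 1.21 = 0.92 kcal/mol; chair I is more stable.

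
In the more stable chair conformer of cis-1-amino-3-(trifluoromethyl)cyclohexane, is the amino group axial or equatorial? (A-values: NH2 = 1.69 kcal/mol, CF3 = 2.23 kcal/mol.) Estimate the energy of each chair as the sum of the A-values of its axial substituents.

equatorial

C1 and C3 have the same parity, so for the cis isomer the two substituents are e,e in one chair and a,a in the other.
Chair I (amino axial, trifluoromethyl axial): E = 3.92 kcal/mol.
Chair II (amino equatorial, trifluoromethyl equatorial): E = 0.00 kcal/mol.
Chair II is the more stable (lower-energy) conformer, and in that chair the amino group is equatorial.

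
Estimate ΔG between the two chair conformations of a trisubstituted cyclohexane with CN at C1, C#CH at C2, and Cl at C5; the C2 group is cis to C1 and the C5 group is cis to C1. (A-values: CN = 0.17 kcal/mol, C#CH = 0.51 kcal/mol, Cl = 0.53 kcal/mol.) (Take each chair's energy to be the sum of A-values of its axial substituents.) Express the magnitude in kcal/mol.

Chair I (cyano axial, ethynyl equatorial, chloro axial): E = 0.70 kcal/mol.
Chair II (cyano equatorial, ethynyl axial, chloro equatorial): E = 0.51 kcal/mol.
ΔE = 0.70 − 0.51 = 0.19 kcal/mol; chair II is more stable.

0.19 kcal/mol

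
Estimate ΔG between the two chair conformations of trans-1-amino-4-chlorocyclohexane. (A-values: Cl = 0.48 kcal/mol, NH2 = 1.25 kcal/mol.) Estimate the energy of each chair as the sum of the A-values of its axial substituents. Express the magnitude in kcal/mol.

C1 and C4 have opposite parity, so for the trans isomer the two substituents are e,e in one chair and a,a in the other.
Chair I (chloro axial, amino axial): E = 1.73 kcal/mol.
Chair II (chloro equatorial, amino equatorial): E = 0.00 kcal/mol.
ΔE = 1.73 − 0.00 = 1.73 kcal/mol; chair II is more stable.

1.73 kcal/mol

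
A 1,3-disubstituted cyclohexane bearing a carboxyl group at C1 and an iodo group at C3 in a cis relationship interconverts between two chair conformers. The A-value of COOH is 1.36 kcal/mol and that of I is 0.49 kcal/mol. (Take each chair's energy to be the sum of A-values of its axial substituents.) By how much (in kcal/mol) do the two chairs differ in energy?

1.85 kcal/mol

C1 and C3 have the same parity, so for the cis isomer the two substituents are e,e in one chair and a,a in the other.
Chair I (carboxyl axial, iodo axial): E = 1.85 kcal/mol.
Chair II (carboxyl equatorial, iodo equatorial): E = 0.00 kcal/mol.
ΔE = 1.85 − 0.00 = 1.85 kcal/mol; chair II is more stable.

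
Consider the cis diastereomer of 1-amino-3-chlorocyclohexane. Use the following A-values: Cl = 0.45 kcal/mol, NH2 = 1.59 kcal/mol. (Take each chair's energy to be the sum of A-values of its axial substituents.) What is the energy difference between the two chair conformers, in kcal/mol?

2.04 kcal/mol

C1 and C3 have the same parity, so for the cis isomer the two substituents are e,e in one chair and a,a in the other.
Chair I (chloro axial, amino axial): E = 2.04 kcal/mol.
Chair II (chloro equatorial, amino equatorial): E = 0.00 kcal/mol.
ΔE = 2.04 − 0.00 = 2.04 kcal/mol; chair II is more stable.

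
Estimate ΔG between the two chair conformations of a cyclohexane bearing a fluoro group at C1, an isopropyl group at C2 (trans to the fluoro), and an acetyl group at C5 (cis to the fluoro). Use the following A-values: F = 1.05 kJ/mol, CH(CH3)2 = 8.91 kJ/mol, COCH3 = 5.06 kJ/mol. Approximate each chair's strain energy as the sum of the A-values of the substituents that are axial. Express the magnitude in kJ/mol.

15.02 kJ/mol

Chair I (fluoro axial, isopropyl axial, acetyl axial): E = 15.02 kJ/mol.
Chair II (fluoro equatorial, isopropyl equatorial, acetyl equatorial): E = 0.00 kJ/mol.
ΔE = 15.02 − 0.00 = 15.02 kJ/mol; chair II is more stable.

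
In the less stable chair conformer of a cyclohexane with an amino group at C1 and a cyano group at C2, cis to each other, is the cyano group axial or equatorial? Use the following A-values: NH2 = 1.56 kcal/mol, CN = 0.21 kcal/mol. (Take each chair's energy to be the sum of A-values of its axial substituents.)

C1 and C2 have opposite parity, so for the cis isomer the two substituents are one axial and one equatorial in each chair.
Chair I (amino axial, cyano equatorial): E = 1.56 kcal/mol.
Chair II (amino equatorial, cyano axial): E = 0.21 kcal/mol.
Chair I is the less stable (higher-energy) conformer, and in that chair the cyano group is equatorial.

equatorial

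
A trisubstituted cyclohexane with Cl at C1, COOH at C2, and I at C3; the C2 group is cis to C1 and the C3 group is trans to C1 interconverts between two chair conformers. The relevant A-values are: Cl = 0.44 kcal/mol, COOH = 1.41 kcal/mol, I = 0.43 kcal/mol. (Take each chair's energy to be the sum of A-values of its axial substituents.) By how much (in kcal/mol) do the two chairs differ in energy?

Chair I (chloro axial, carboxyl equatorial, iodo equatorial): E = 0.44 kcal/mol.
Chair II (chloro equatorial, carboxyl axial, iodo axial): E = 1.84 kcal/mol.
ΔE = 1.84 − 0.44 = 1.40 kcal/mol; chair I is more stable.

1.40 kcal/mol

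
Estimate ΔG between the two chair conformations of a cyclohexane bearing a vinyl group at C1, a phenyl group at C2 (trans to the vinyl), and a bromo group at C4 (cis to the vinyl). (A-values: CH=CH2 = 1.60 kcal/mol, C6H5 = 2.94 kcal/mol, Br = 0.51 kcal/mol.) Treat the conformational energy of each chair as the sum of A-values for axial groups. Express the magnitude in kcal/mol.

Chair I (vinyl axial, phenyl axial, bromo equatorial): E = 4.54 kcal/mol.
Chair II (vinyl equatorial, phenyl equatorial, bromo axial): E = 0.51 kcal/mol.
ΔE = 4.54 − 0.51 = 4.03 kcal/mol; chair II is more stable.

4.03 kcal/mol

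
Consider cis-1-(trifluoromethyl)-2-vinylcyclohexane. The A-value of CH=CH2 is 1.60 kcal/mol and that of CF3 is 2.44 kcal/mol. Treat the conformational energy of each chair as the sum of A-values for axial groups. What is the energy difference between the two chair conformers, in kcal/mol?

C1 and C2 have opposite parity, so for the cis isomer the two substituents are one axial and one equatorial in each chair.
Chair I (vinyl axial, trifluoromethyl equatorial): E = 1.60 kcal/mol.
Chair II (vinyl equatorial, trifluoromethyl axial): E = 2.44 kcal/mol.
ΔE = 2.44 − 1.60 = 0.84 kcal/mol; chair I is more stable.

0.84 kcal/mol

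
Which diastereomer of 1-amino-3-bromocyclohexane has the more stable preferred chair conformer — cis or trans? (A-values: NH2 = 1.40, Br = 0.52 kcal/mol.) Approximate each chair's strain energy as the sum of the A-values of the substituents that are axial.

cis

At 1,3 positions (parity same): cis → (e,e or a,a); trans → (a,e or e,a).
Best chair for cis: E = 0.00 kcal/mol; best chair for trans: E = 0.52 kcal/mol.
The cis isomer is lower by 0.52 kcal/mol.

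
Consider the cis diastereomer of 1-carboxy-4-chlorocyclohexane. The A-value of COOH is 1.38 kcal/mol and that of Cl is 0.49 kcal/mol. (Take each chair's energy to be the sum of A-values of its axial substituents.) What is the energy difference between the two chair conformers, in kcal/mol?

0.89 kcal/mol

C1 and C4 have opposite parity, so for the cis isomer the two substituents are one axial and one equatorial in each chair.
Chair I (carboxyl axial, chloro equatorial): E = 1.38 kcal/mol.
Chair II (carboxyl equatorial, chloro axial): E = 0.49 kcal/mol.
ΔE = 1.38 − 0.49 = 0.89 kcal/mol; chair II is more stable.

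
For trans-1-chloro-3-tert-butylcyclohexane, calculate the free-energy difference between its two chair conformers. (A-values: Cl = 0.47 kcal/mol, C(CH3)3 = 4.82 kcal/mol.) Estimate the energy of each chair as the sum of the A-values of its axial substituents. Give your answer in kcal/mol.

4.35 kcal/mol

C1 and C3 have the same parity, so for the trans isomer the two substituents are one axial and one equatorial in each chair.
Chair I (chloro axial, tert-butyl equatorial): E = 0.47 kcal/mol.
Chair II (chloro equatorial, tert-butyl axial): E = 4.82 kcal/mol.
ΔE = 4.82 − 0.47 = 4.35 kcal/mol; chair I is more stable.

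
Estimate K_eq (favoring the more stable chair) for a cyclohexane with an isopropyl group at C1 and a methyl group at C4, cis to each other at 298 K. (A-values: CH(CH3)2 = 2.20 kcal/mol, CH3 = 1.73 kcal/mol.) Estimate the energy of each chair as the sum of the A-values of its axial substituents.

K ≈ 2.21

C1 and C4 have opposite parity, so for the cis isomer the two substituents are one axial and one equatorial in each chair.
Chair I (isopropyl axial, methyl equatorial): E = 2.20 kcal/mol; chair II (isopropyl equatorial, methyl axial): E = 1.73 kcal/mol.
ΔG = 0.47 kcal/mol between the two chairs.
K = exp(ΔG/RT) with R = 1.987×10⁻³ kcal mol⁻¹ K⁻¹ and T = 298 K gives K ≈ 2.21.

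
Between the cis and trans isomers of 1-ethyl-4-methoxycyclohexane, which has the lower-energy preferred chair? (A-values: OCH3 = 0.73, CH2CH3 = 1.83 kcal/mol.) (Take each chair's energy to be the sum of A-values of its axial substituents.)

trans

At 1,4 positions (parity opposite): cis → (a,e or e,a); trans → (e,e or a,a).
Best chair for cis: E = 0.73 kcal/mol; best chair for trans: E = 0.00 kcal/mol.
The trans isomer is lower by 0.73 kcal/mol.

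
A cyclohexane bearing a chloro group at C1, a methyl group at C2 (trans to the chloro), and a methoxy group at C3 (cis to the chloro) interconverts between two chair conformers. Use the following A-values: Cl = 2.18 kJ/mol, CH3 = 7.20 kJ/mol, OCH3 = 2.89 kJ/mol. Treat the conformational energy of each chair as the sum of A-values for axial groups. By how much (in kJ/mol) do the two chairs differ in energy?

Chair I (chloro axial, methyl axial, methoxy axial): E = 12.27 kJ/mol.
Chair II (chloro equatorial, methyl equatorial, methoxy equatorial): E = 0.00 kJ/mol.
ΔE = 12.27 − 0.00 = 12.27 kJ/mol; chair II is more stable.

12.27 kJ/mol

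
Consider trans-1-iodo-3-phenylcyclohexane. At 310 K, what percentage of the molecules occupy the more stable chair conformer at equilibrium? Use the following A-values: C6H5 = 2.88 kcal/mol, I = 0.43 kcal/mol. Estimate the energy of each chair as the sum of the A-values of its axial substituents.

98.2%

C1 and C3 have the same parity, so for the trans isomer the two substituents are one axial and one equatorial in each chair.
Chair I (phenyl axial, iodo equatorial): E = 2.88 kcal/mol; chair II (phenyl equatorial, iodo axial): E = 0.43 kcal/mol.
ΔG = 2.45 kcal/mol between the two chairs.
K = exp(ΔG/RT) with R = 1.987×10⁻³ kcal mol⁻¹ K⁻¹ and T = 310 K gives K ≈ 53.4.
Fraction in the lower-energy chair = K/(K+1) = 98.2%.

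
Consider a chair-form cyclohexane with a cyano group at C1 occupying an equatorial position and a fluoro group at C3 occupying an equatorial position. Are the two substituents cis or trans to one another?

C1 and C3 have the same parity, so their axial bonds point in the same direction.
With same-parity carbons, two substituents on the same face are both axial or both equatorial; opposite faces give one of each.
Here the groups are equatorial/equatorial → same face → cis.

cis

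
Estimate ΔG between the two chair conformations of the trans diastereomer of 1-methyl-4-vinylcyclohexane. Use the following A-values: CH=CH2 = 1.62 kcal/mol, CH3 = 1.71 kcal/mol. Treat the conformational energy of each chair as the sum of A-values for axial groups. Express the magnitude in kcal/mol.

C1 and C4 have opposite parity, so for the trans isomer the two substituents are e,e in one chair and a,a in the other.
Chair I (vinyl axial, methyl axial): E = 3.33 kcal/mol.
Chair II (vinyl equatorial, methyl equatorial): E = 0.00 kcal/mol.
ΔE = 3.33 − 0.00 = 3.33 kcal/mol; chair II is more stable.

3.33 kcal/mol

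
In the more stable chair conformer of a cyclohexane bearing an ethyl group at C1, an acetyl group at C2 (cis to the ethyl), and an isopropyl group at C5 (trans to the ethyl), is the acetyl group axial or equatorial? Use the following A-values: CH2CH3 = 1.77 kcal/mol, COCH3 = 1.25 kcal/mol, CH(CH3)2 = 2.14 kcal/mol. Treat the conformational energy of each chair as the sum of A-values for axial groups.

Chair I (ethyl axial, acetyl equatorial, isopropyl equatorial): E = 1.77 kcal/mol.
Chair II (ethyl equatorial, acetyl axial, isopropyl axial): E = 3.39 kcal/mol.
Chair I is the more stable (lower-energy) conformer, and in that chair the acetyl group is equatorial.

equatorial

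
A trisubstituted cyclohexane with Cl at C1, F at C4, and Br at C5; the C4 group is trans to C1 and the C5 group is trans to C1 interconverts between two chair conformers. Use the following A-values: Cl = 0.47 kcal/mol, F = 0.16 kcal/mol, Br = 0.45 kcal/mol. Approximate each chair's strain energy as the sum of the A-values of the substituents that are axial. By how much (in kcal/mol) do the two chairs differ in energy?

Chair I (chloro axial, fluoro axial, bromo equatorial): E = 0.63 kcal/mol.
Chair II (chloro equatorial, fluoro equatorial, bromo axial): E = 0.45 kcal/mol.
ΔE = 0.63 − 0.45 = 0.18 kcal/mol; chair II is more stable.

0.18 kcal/mol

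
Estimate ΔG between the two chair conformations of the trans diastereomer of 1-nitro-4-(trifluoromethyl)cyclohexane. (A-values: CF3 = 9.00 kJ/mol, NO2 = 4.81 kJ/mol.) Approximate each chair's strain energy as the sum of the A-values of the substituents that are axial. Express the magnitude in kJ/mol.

13.81 kJ/mol

C1 and C4 have opposite parity, so for the trans isomer the two substituents are e,e in one chair and a,a in the other.
Chair I (trifluoromethyl axial, nitro axial): E = 13.81 kJ/mol.
Chair II (trifluoromethyl equatorial, nitro equatorial): E = 0.00 kJ/mol.
ΔE = 13.81 − 0.00 = 13.81 kJ/mol; chair II is more stable.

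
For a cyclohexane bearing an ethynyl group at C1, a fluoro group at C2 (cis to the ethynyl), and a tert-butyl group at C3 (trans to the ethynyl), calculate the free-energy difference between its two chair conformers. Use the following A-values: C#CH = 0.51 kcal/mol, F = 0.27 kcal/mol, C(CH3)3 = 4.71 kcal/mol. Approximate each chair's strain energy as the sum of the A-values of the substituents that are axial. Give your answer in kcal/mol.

Chair I (ethynyl axial, fluoro equatorial, tert-butyl equatorial): E = 0.51 kcal/mol.
Chair II (ethynyl equatorial, fluoro axial, tert-butyl axial): E = 4.98 kcal/mol.
ΔE = 4.98 − 0.51 = 4.47 kcal/mol; chair I is more stable.

4.47 kcal/mol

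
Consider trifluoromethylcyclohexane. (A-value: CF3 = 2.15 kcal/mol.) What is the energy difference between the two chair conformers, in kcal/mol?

2.15 kcal/mol

A monosubstituted cyclohexane has one chair with the trifluoromethyl group axial (E = A = 2.15 kcal/mol) and one with it equatorial (E = 0).
ΔE = 2.15 − 0 = 2.15 kcal/mol.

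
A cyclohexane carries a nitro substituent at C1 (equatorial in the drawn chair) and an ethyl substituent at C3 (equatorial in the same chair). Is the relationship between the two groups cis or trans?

C1 and C3 have the same parity, so their axial bonds point in the same direction.
With same-parity carbons, two substituents on the same face are both axial or both equatorial; opposite faces give one of each.
Here the groups are equatorial/equatorial → same face → cis.

cis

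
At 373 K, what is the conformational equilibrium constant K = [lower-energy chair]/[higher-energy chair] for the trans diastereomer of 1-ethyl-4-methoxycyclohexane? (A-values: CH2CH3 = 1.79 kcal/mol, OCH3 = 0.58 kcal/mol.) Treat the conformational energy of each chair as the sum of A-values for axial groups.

K ≈ 24.5

C1 and C4 have opposite parity, so for the trans isomer the two substituents are e,e in one chair and a,a in the other.
Chair I (ethyl axial, methoxy axial): E = 2.37 kcal/mol; chair II (ethyl equatorial, methoxy equatorial): E = 0.00 kcal/mol.
ΔG = 2.37 kcal/mol between the two chairs.
K = exp(ΔG/RT) with R = 1.987×10⁻³ kcal mol⁻¹ K⁻¹ and T = 373 K gives K ≈ 24.5.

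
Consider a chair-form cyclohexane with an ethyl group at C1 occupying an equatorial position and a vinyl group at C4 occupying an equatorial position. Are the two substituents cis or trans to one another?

trans

C1 and C4 have opposite parity, so their axial bonds point in opposite directions.
With opposite-parity carbons, two substituents on the same face are one axial and one equatorial; opposite faces give both axial or both equatorial.
Here the groups are equatorial/equatorial → opposite face → trans.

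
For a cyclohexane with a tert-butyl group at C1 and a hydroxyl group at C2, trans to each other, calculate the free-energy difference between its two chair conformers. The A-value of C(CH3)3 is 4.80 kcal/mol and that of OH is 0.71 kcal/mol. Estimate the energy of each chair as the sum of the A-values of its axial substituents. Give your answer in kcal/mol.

C1 and C2 have opposite parity, so for the trans isomer the two substituents are e,e in one chair and a,a in the other.
Chair I (tert-butyl axial, hydroxyl axial): E = 5.51 kcal/mol.
Chair II (tert-butyl equatorial, hydroxyl equatorial): E = 0.00 kcal/mol.
ΔE = 5.51 − 0.00 = 5.51 kcal/mol; chair II is more stable.

5.51 kcal/mol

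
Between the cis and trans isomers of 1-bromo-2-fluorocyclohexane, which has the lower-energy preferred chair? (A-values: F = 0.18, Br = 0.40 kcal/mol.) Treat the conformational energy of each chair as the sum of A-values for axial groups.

trans

At 1,2 positions (parity opposite): cis → (a,e or e,a); trans → (e,e or a,a).
Best chair for cis: E = 0.18 kcal/mol; best chair for trans: E = 0.00 kcal/mol.
The trans isomer is lower by 0.18 kcal/mol.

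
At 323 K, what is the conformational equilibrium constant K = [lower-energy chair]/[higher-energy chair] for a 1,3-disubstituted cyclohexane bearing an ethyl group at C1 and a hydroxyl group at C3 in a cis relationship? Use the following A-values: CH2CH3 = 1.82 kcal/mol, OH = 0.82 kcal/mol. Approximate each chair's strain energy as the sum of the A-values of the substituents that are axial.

K ≈ 61.2

C1 and C3 have the same parity, so for the cis isomer the two substituents are e,e in one chair and a,a in the other.
Chair I (ethyl axial, hydroxyl axial): E = 2.64 kcal/mol; chair II (ethyl equatorial, hydroxyl equatorial): E = 0.00 kcal/mol.
ΔG = 2.64 kcal/mol between the two chairs.
K = exp(ΔG/RT) with R = 1.987×10⁻³ kcal mol⁻¹ K⁻¹ and T = 323 K gives K ≈ 61.2.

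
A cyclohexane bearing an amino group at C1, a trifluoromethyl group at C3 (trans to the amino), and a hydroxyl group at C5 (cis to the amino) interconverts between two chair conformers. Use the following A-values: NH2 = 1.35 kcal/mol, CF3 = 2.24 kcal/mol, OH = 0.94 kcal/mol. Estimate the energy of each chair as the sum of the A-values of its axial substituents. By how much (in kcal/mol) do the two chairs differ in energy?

Chair I (amino axial, trifluoromethyl equatorial, hydroxyl axial): E = 2.29 kcal/mol.
Chair II (amino equatorial, trifluoromethyl axial, hydroxyl equatorial): E = 2.24 kcal/mol.
ΔE = 2.29 − 2.24 = 0.05 kcal/mol; chair II is more stable.

0.05 kcal/mol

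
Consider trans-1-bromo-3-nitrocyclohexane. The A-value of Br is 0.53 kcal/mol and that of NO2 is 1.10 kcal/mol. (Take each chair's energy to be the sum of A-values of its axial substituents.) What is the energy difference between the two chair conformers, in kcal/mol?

C1 and C3 have the same parity, so for the trans isomer the two substituents are one axial and one equatorial in each chair.
Chair I (bromo axial, nitro equatorial): E = 0.53 kcal/mol.
Chair II (bromo equatorial, nitro axial): E = 1.10 kcal/mol.
ΔE = 1.10 − 0.53 = 0.57 kcal/mol; chair I is more stable.

0.57 kcal/mol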